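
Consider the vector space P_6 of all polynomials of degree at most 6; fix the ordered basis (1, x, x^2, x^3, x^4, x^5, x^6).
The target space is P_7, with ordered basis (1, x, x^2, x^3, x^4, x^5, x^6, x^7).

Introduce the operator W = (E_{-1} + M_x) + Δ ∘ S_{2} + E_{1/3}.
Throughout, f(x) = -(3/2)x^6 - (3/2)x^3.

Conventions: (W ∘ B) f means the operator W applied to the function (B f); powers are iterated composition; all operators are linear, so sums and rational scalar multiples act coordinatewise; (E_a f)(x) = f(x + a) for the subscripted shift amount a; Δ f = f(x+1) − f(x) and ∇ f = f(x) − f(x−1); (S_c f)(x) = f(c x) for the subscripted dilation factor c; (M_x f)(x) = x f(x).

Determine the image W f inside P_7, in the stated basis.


E_{-1} f = -(3/2)x^6 + 9x^5 - (45/2)x^4 + (57/2)x^3 - 18x^2 + (9/2)x
M_x f = -(3/2)x^7 - (3/2)x^4
(E_{-1} + M_x) f = -(3/2)x^7 - (3/2)x^6 + 9x^5 - 24x^4 + (57/2)x^3 - 18x^2 + (9/2)x
S_{2} f = -96x^6 - 12x^3
Δ S_{2} f = -576x^5 - 1440x^4 - 1920x^3 - 1476x^2 - 612x - 108
E_{1/3} f = -(3/2)x^6 - 3x^5 - (5/2)x^4 - (47/18)x^3 - (16/9)x^2 - (29/54)x - 14/243
((E_{-1} + M_x) + Δ ∘ S_{2} + E_{1/3}) f = -(3/2)x^7 - 3x^6 - 570x^5 - (2933/2)x^4 - (17047/9)x^3 - (13462/9)x^2 - (16417/27)x - 26258/243

g(x) = -(3/2)x^7 - 3x^6 - 570x^5 - (2933/2)x^4 - (17047/9)x^3 - (13462/9)x^2 - (16417/27)x - 26258/243


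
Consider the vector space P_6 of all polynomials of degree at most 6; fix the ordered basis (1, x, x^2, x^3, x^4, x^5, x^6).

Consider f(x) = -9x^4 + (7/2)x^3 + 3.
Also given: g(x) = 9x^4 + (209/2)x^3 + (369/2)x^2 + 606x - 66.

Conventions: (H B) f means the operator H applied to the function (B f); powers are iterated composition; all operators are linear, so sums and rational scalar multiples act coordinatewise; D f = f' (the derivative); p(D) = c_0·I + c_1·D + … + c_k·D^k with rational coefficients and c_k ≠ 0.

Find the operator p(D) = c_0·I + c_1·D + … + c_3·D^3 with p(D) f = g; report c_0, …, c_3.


c_0 = -1, c_1 = -3, c_2 = -2, c_3 = -3

D^0 f = -9x^4 + (7/2)x^3 + 3
D^1 f = -36x^3 + (21/2)x^2
D^2 f = -108x^2 + 21x
D^3 f = -216x + 21
matching coefficients of g against c_0 f + c_1 Df + … from the top degree down determines the c_i
solution: c_0 = -1, c_1 = -3, c_2 = -2, c_3 = -3


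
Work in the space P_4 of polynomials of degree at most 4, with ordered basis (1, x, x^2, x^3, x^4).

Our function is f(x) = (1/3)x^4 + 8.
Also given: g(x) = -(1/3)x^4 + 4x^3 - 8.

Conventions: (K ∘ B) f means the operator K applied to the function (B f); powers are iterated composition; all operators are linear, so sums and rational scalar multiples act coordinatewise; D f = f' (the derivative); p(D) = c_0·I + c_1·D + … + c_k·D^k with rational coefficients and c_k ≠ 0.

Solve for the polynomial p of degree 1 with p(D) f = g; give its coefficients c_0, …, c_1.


p(D) = -I + 3·D, i.e. c_0 = -1, c_1 = 3

D^0 f = (1/3)x^4 + 8
D^1 f = (4/3)x^3
matching coefficients of g against c_0 f + c_1 Df + … from the top degree down determines the c_i
solution: c_0 = -1, c_1 = 3


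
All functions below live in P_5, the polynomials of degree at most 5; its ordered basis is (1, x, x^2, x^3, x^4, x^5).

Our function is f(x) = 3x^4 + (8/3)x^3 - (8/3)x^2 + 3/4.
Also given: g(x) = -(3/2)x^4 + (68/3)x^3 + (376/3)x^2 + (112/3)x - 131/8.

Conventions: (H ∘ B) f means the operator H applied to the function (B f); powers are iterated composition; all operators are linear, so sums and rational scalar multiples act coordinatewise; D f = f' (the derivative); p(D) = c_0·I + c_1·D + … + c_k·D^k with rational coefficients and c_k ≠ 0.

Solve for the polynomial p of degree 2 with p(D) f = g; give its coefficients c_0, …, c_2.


c_0 = -1/2, c_1 = 2, c_2 = 3

D^0 f = 3x^4 + (8/3)x^3 - (8/3)x^2 + 3/4
D^1 f = 12x^3 + 8x^2 - (16/3)x
D^2 f = 36x^2 + 16x - 16/3
matching coefficients of g against c_0 f + c_1 Df + … from the top degree down determines the c_i
solution: c_0 = -1/2, c_1 = 2, c_2 = 3


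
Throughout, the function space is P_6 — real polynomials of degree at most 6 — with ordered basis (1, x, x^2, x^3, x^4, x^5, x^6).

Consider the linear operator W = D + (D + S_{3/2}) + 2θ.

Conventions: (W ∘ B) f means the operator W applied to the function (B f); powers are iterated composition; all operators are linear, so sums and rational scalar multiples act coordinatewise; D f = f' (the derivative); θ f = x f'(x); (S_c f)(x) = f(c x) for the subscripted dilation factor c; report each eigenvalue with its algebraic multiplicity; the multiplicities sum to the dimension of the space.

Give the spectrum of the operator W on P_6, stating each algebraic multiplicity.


λ = 1 (multiplicity 1), λ = 7/2 (multiplicity 1), λ = 25/4 (multiplicity 1), λ = 75/8 (multiplicity 1), λ = 209/16 (multiplicity 1), λ = 563/32 (multiplicity 1), λ = 1497/64 (multiplicity 1)

image of 1: 1
image of x: (7/2)x + 2
image of x^2: (25/4)x^2 + 4x
image of x^3: (75/8)x^3 + 6x^2
image of x^4: (209/16)x^4 + 8x^3
image of x^5: (563/32)x^5 + 10x^4
image of x^6: (1497/64)x^6 + 12x^5
the matrix is upper triangular; its diagonal is (1, 7/2, 25/4, 75/8, 209/16, 563/32, 1497/64)
for a triangular matrix the eigenvalues are the diagonal entries, with algebraic multiplicity their repetition count


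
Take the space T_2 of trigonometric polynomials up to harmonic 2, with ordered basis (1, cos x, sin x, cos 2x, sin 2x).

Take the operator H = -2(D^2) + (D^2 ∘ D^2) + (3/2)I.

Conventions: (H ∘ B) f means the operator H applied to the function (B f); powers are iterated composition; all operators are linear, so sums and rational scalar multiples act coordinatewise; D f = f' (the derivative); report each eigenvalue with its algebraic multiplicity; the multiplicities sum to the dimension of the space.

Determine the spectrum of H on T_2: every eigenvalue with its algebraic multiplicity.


λ = 3/2 (multiplicity 1), λ = 9/2 (multiplicity 2), λ = 51/2 (multiplicity 2)

image of 1: 3/2
image of cos x: (9/2)cos x
image of sin x: (9/2)sin x
image of cos 2x: (51/2)cos 2x
image of sin 2x: (51/2)sin 2x
the matrix is diagonal; its diagonal is (3/2, 9/2, 9/2, 51/2, 51/2)
for a triangular matrix the eigenvalues are the diagonal entries, with algebraic multiplicity their repetition count


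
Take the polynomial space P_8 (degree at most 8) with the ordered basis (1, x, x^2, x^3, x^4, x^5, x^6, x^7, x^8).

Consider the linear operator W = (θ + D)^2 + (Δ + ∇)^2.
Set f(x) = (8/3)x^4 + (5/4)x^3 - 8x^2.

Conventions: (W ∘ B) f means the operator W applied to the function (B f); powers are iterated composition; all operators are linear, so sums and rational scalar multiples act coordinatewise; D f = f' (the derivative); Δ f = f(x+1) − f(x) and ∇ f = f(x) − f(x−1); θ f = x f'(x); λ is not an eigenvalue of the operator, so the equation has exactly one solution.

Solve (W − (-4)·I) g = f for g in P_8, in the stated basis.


write g with unknown coordinates in the stated basis and equate coefficients in (W − (-4)·I) g = f
solving from the highest basis element down gives g = (2/15)x^4 - (149/780)x^3 - (683/416)x^2 + (3241/1040)x + 2819/1248
check: W g = (32/15)x^4 + (1571/780)x^3 - (149/104)x^2 - (3241/260)x - 2819/312
so W g − (-4)·g = (8/3)x^4 + (5/4)x^3 - 8x^2 = f ✓

the image equals g(x) = (2/15)x^4 - (149/780)x^3 - (683/416)x^2 + (3241/1040)x + 2819/1248


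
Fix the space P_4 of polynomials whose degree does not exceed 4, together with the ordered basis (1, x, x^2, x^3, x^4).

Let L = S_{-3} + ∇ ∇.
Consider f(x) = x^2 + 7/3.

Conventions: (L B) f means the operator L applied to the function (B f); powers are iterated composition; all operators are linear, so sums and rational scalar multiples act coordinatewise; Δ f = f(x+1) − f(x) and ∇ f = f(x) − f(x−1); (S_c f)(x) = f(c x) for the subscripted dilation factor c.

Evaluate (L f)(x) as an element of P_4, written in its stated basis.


S_{-3} f = 9x^2 + 7/3
∇ f = 2x - 1
∇ ∇ f = 2
(S_{-3} + ∇ ∇) f = 9x^2 + 13/3

g(x) = 9x^2 + 13/3


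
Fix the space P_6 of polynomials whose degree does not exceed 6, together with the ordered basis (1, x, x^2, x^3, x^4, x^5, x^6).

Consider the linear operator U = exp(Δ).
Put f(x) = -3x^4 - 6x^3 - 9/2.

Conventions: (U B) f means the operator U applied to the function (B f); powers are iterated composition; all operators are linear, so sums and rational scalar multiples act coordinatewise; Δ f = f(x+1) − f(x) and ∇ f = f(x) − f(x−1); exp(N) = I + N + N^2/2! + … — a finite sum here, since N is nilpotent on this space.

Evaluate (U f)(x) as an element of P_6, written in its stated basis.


the result is g(x) = -3x^4 - 18x^3 - 54x^2 - 96x - 159/2

order-1 term: -12x^3 - 36x^2 - 30x - 9
order-2 term: -18x^2 - 54x - 39
order-3 term: -12x - 24
order-4 term: -3
the series for exp(Δ) f terminates at order 4
exp(Δ) f = -3x^4 - 18x^3 - 54x^2 - 96x - 159/2


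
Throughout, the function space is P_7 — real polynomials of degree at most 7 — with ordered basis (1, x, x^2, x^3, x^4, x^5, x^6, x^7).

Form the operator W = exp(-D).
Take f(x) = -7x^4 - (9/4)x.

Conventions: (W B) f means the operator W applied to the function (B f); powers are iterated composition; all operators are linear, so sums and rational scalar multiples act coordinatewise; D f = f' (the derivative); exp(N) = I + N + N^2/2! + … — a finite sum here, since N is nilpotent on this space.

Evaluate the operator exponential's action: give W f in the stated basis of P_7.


order-1 term: 28x^3 + 9/4
order-2 term: -42x^2
order-3 term: 28x
order-4 term: -7
the series for exp(-D) f terminates at order 4
exp(-D) f = -7x^4 + 28x^3 - 42x^2 + (103/4)x - 19/4

g(x) = -7x^4 + 28x^3 - 42x^2 + (103/4)x - 19/4


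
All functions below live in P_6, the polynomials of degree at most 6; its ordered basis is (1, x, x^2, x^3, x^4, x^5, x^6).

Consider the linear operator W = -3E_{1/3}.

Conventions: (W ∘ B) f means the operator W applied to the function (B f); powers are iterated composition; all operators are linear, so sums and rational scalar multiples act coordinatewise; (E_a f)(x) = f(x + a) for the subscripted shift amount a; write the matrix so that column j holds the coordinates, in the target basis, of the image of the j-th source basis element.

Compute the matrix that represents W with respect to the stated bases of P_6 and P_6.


image of 1: -3
image of x: -3x - 1
image of x^2: -3x^2 - 2x - 1/3
image of x^3: -3x^3 - 3x^2 - x - 1/9
image of x^4: -3x^4 - 4x^3 - 2x^2 - (4/9)x - 1/27
image of x^5: -3x^5 - 5x^4 - (10/3)x^3 - (10/9)x^2 - (5/27)x - 1/81
image of x^6: -3x^6 - 6x^5 - 5x^4 - (20/9)x^3 - (5/9)x^2 - (2/27)x - 1/243
each image's coordinates form column j of the matrix

the matrix is [[-3, -1, -1/3, -1/9, -1/27, -1/81, -1/243]; [0, -3, -2, -1, -4/9, -5/27, -2/27]; [0, 0, -3, -3, -2, -10/9, -5/9]; [0, 0, 0, -3, -4, -10/3, -20/9]; [0, 0, 0, 0, -3, -5, -5]; [0, 0, 0, 0, 0, -3, -6]; [0, 0, 0, 0, 0, 0, -3]] (rows listed top to bottom)


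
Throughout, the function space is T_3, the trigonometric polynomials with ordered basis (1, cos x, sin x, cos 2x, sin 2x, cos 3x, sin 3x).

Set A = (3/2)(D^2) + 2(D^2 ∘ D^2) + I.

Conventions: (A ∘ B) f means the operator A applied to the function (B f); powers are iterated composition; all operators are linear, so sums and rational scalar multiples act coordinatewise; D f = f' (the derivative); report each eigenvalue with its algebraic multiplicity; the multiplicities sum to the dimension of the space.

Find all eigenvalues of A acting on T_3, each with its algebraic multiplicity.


image of 1: 1
image of cos x: (3/2)cos x
image of sin x: (3/2)sin x
image of cos 2x: 27cos 2x
image of sin 2x: 27sin 2x
image of cos 3x: (299/2)cos 3x
image of sin 3x: (299/2)sin 3x
the matrix is diagonal; its diagonal is (1, 3/2, 3/2, 27, 27, 299/2, 299/2)
for a triangular matrix the eigenvalues are the diagonal entries, with algebraic multiplicity their repetition count

λ = 1 (multiplicity 1), λ = 3/2 (multiplicity 2), λ = 27 (multiplicity 2), λ = 299/2 (multiplicity 2)


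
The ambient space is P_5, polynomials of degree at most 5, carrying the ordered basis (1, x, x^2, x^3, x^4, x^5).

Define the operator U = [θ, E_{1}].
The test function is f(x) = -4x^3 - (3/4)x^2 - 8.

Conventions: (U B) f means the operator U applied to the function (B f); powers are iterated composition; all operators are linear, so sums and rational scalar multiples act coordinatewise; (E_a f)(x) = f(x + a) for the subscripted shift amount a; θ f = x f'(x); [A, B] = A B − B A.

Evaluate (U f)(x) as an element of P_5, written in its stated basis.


the image equals g(x) = 12x^2 + (51/2)x + 27/2

E_{1} f = -4x^3 - (51/4)x^2 - (27/2)x - 51/4
θ E_{1} f = -12x^3 - (51/2)x^2 - (27/2)x
θ f = -12x^3 - (3/2)x^2
E_{1} θ f = -12x^3 - (75/2)x^2 - 39x - 27/2
[θ, E_{1}] f = 12x^2 + (51/2)x + 27/2


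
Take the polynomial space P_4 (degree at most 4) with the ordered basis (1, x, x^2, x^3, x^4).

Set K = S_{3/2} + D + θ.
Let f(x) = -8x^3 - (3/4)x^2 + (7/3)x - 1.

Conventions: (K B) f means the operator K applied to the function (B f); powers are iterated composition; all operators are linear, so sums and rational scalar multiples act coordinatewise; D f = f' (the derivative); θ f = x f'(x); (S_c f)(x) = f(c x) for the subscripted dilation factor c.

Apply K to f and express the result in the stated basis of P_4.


S_{3/2} f = -27x^3 - (27/16)x^2 + (7/2)x - 1
D f = -24x^2 - (3/2)x + 7/3
θ f = -24x^3 - (3/2)x^2 + (7/3)x
(S_{3/2} + D + θ) f = -51x^3 - (435/16)x^2 + (13/3)x + 4/3

the image equals g(x) = -51x^3 - (435/16)x^2 + (13/3)x + 4/3


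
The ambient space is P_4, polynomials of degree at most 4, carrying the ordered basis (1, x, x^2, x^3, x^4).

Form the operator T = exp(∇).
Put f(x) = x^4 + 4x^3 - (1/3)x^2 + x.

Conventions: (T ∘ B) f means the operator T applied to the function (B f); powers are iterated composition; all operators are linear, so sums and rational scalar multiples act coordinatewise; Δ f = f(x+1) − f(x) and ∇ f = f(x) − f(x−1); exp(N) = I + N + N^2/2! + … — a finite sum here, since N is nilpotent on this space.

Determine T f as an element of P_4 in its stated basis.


the result is g(x) = x^4 + 8x^3 + (35/3)x^2 - (11/3)x - 2

order-1 term: 4x^3 + 6x^2 - (26/3)x + 13/3
order-2 term: 6x^2 - 16/3
order-3 term: 4x - 2
order-4 term: 1
the series for exp(∇) f terminates at order 4
exp(∇) f = x^4 + 8x^3 + (35/3)x^2 - (11/3)x - 2


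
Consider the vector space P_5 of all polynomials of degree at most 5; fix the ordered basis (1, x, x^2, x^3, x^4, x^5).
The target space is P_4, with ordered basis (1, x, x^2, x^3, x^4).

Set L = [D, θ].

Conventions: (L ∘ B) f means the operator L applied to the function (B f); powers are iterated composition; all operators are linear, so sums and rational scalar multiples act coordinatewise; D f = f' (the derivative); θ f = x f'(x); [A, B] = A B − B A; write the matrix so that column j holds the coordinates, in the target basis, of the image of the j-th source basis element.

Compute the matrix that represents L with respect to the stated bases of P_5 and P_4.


the matrix is [[0, 1, 0, 0, 0, 0]; [0, 0, 2, 0, 0, 0]; [0, 0, 0, 3, 0, 0]; [0, 0, 0, 0, 4, 0]; [0, 0, 0, 0, 0, 5]] (rows listed top to bottom)

image of 1: 0
image of x: 1
image of x^2: 2x
image of x^3: 3x^2
image of x^4: 4x^3
image of x^5: 5x^4
each image's coordinates form column j of the matrix


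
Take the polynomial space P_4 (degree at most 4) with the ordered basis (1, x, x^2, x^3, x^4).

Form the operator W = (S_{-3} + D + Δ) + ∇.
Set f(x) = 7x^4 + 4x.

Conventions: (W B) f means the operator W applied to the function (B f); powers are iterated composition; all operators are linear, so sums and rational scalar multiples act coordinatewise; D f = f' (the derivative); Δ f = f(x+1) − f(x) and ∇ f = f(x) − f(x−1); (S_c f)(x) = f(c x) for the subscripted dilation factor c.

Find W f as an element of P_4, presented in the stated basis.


the image equals g(x) = 567x^4 + 84x^3 + 44x + 12

S_{-3} f = 567x^4 - 12x
D f = 28x^3 + 4
Δ f = 28x^3 + 42x^2 + 28x + 11
(S_{-3} + D + Δ) f = 567x^4 + 56x^3 + 42x^2 + 16x + 15
∇ f = 28x^3 - 42x^2 + 28x - 3
((S_{-3} + D + Δ) + ∇) f = 567x^4 + 84x^3 + 44x + 12


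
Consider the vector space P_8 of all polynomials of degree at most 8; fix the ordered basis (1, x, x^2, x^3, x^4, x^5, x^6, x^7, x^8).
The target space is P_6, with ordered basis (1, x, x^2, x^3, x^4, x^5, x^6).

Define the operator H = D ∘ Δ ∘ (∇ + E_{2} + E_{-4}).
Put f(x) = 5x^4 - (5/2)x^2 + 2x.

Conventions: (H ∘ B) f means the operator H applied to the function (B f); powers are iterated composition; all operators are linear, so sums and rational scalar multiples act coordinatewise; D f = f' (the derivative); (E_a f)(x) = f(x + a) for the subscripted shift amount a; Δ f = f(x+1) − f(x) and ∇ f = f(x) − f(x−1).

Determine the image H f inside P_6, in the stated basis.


g(x) = 120x^2 + 1110

∇ f = 20x^3 - 30x^2 + 15x - 1/2
E_{2} f = 5x^4 + 40x^3 + (235/2)x^2 + 152x + 74
E_{-4} f = 5x^4 - 80x^3 + (955/2)x^2 - 1258x + 1232
(∇ + E_{2} + E_{-4}) f = 10x^4 - 20x^3 + 565x^2 - 1091x + 2611/2
Δ (∇ + E_{2} + E_{-4}) f = 40x^3 + 1110x - 536
D Δ (∇ + E_{2} + E_{-4}) f = 120x^2 + 1110


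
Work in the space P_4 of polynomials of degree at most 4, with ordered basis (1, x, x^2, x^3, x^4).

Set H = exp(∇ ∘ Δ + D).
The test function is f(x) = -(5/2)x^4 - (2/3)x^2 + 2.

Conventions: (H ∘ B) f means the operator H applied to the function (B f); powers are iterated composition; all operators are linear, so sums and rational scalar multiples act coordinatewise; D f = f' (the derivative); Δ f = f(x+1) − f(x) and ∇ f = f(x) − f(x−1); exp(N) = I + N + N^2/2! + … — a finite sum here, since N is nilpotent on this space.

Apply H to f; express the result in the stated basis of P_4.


the result is g(x) = -(5/2)x^4 - 10x^3 - (137/3)x^2 - (214/3)x - 135/2

order-1 term: -10x^3 - 30x^2 - (4/3)x - 19/3
order-2 term: -15x^2 - 60x - 92/3
order-3 term: -10x - 30
order-4 term: -5/2
the series for exp(∇ ∘ Δ + D) f terminates at order 4
exp(∇ ∘ Δ + D) f = -(5/2)x^4 - 10x^3 - (137/3)x^2 - (214/3)x - 135/2


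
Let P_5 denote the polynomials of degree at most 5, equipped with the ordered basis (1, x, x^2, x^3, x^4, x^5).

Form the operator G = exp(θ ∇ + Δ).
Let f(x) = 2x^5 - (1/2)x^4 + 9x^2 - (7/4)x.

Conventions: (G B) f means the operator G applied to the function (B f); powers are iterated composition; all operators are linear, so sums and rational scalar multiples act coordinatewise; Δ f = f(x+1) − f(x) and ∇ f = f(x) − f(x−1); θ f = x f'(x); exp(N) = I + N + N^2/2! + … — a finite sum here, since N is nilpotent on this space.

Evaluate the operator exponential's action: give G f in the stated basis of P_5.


the result is g(x) = 2x^5 + (99/2)x^4 + 352x^3 + 906x^2 + (4273/4)x + 2381/4

order-1 term: 50x^4 - 48x^3 + 63x^2 + 32x + 35/4
order-2 term: 400x^3 - 366x^2 + 326x + 97/2
order-3 term: 1200x^2 - 488x + 120
order-4 term: 1200x + 178
order-5 term: 240
the series for exp(θ ∇ + Δ) f terminates at order 5
exp(θ ∇ + Δ) f = 2x^5 + (99/2)x^4 + 352x^3 + 906x^2 + (4273/4)x + 2381/4


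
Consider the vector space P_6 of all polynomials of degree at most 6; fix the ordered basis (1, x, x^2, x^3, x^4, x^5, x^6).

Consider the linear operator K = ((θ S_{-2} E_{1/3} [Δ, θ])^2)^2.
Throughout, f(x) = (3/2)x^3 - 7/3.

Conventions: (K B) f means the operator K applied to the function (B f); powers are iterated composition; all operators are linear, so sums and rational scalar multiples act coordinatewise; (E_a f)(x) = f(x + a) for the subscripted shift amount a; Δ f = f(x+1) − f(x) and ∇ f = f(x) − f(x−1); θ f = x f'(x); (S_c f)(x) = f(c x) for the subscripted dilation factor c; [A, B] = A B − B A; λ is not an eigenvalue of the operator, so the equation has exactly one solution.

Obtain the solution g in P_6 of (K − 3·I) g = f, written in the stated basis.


the image equals g(x) = -(1/2)x^3 + 7/9

write g with unknown coordinates in the stated basis and equate coefficients in (K − 3·I) g = f
solving from the highest basis element down gives g = -(1/2)x^3 + 7/9
check: K g = 0
so K g − 3·g = (3/2)x^3 - 7/3 = f ✓


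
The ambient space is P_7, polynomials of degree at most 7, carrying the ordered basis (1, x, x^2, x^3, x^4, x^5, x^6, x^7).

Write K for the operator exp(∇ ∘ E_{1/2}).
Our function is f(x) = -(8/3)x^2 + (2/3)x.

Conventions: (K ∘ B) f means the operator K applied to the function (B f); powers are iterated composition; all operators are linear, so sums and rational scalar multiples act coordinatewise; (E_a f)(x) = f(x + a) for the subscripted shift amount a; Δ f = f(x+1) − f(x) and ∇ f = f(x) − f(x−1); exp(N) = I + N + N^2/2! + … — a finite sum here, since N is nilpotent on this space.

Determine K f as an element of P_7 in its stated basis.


order-1 term: -(16/3)x + 2/3
order-2 term: -8/3
the series for exp(∇ ∘ E_{1/2}) f terminates at order 2
exp(∇ ∘ E_{1/2}) f = -(8/3)x^2 - (14/3)x - 2

the result is g(x) = -(8/3)x^2 - (14/3)x - 2


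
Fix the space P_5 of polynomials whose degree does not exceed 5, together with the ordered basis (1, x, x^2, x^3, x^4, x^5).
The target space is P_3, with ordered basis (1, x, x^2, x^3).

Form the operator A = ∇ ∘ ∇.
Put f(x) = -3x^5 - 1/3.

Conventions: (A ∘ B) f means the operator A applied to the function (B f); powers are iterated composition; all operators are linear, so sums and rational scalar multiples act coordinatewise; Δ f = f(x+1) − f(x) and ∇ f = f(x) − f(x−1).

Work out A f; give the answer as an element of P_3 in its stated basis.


∇ f = -15x^4 + 30x^3 - 30x^2 + 15x - 3
∇ ∇ f = -60x^3 + 180x^2 - 210x + 90

g(x) = -60x^3 + 180x^2 - 210x + 90


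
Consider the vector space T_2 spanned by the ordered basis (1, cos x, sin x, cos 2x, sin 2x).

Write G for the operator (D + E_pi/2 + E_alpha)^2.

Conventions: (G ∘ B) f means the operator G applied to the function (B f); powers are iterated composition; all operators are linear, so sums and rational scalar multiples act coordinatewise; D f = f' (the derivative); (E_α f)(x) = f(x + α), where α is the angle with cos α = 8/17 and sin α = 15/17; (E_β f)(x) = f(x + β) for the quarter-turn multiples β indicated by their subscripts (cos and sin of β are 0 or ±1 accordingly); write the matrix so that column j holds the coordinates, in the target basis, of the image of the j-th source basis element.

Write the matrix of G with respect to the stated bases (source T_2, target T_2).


the matrix is [[4, 0, 0, 0, 0]; [0, -2337/289, 784/289, 0, 0]; [0, -784/289, -2337/289, 0, 0]; [0, 0, 0, -466624/83521, -736200/83521]; [0, 0, 0, 736200/83521, -466624/83521]] (rows listed top to bottom)

image of 1: 4
image of cos x: -(2337/289)cos x - (784/289)sin x
image of sin x: (784/289)cos x - (2337/289)sin x
image of cos 2x: -(466624/83521)cos 2x + (736200/83521)sin 2x
image of sin 2x: -(736200/83521)cos 2x - (466624/83521)sin 2x
each image's coordinates form column j of the matrix


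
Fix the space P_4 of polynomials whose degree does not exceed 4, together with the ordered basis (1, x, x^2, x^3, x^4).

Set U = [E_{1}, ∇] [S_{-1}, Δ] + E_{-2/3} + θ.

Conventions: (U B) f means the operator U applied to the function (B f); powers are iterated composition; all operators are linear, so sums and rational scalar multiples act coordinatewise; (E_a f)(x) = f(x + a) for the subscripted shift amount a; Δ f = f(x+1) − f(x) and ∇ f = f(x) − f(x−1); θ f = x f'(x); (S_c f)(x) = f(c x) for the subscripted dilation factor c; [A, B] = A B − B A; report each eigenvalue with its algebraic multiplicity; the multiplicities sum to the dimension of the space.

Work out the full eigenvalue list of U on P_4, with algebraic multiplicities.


image of 1: 1
image of x: 2x - 2/3
image of x^2: 3x^2 - (4/3)x + 4/9
image of x^3: 4x^3 - 2x^2 + (4/3)x - 8/27
image of x^4: 5x^4 - (8/3)x^3 + (8/3)x^2 - (32/27)x + 16/81
the matrix is upper triangular; its diagonal is (1, 2, 3, 4, 5)
for a triangular matrix the eigenvalues are the diagonal entries, with algebraic multiplicity their repetition count

λ = 1 (multiplicity 1), λ = 2 (multiplicity 1), λ = 3 (multiplicity 1), λ = 4 (multiplicity 1), λ = 5 (multiplicity 1)


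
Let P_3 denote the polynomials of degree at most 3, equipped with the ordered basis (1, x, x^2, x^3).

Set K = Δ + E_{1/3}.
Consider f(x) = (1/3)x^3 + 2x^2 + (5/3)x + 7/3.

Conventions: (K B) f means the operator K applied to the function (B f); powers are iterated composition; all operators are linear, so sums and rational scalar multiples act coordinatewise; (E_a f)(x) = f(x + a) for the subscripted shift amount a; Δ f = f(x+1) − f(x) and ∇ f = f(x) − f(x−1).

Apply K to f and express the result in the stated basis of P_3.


Δ f = x^2 + 5x + 4
E_{1/3} f = (1/3)x^3 + (7/3)x^2 + (28/9)x + 253/81
(Δ + E_{1/3}) f = (1/3)x^3 + (10/3)x^2 + (73/9)x + 577/81

the result is g(x) = (1/3)x^3 + (10/3)x^2 + (73/9)x + 577/81


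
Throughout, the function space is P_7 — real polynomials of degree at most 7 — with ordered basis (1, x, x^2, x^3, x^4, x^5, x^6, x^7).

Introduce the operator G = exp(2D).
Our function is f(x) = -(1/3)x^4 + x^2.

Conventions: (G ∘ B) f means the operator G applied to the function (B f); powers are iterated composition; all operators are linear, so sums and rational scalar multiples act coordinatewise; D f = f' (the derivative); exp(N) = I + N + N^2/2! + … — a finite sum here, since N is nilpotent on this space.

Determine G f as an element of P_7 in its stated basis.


g(x) = -(1/3)x^4 - (8/3)x^3 - 7x^2 - (20/3)x - 4/3

order-1 term: -(8/3)x^3 + 4x
order-2 term: -8x^2 + 4
order-3 term: -(32/3)x
order-4 term: -16/3
the series for exp(2D) f terminates at order 4
exp(2D) f = -(1/3)x^4 - (8/3)x^3 - 7x^2 - (20/3)x - 4/3


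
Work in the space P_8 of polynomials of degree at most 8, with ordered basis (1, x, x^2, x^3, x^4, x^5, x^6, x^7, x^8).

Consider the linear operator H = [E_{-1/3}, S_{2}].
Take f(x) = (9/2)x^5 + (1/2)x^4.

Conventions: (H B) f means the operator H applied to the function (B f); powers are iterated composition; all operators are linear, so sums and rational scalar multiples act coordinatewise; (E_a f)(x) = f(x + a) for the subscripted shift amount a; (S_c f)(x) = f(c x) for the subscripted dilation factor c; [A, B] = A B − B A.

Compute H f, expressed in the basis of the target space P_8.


the result is g(x) = -120x^4 + (344/3)x^3 - (128/3)x^2 + (197/27)x - 13/27

S_{2} f = 144x^5 + 8x^4
E_{-1/3} S_{2} f = 144x^5 - 232x^4 + (448/3)x^3 - 48x^2 + (208/27)x - 40/81
E_{-1/3} f = (9/2)x^5 - 7x^4 + (13/3)x^3 - (4/3)x^2 + (11/54)x - 1/81
S_{2} E_{-1/3} f = 144x^5 - 112x^4 + (104/3)x^3 - (16/3)x^2 + (11/27)x - 1/81
[E_{-1/3}, S_{2}] f = -120x^4 + (344/3)x^3 - (128/3)x^2 + (197/27)x - 13/27


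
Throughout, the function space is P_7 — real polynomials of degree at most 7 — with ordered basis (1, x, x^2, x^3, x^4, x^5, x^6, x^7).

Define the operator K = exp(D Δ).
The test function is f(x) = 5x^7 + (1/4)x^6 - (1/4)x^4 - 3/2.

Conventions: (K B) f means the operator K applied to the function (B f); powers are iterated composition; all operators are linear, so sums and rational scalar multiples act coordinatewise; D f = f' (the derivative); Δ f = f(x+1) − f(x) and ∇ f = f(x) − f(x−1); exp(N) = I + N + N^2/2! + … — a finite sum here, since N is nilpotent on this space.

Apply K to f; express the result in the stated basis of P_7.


order-1 term: 210x^5 + (1065/2)x^4 + 715x^3 + 537x^2 + (429/2)x + 71/2
order-2 term: 2100x^3 + 6345x^2 + 7440x + 6399/2
order-3 term: 4200x + 6330
the series for exp(D Δ) f terminates at order 3
exp(D Δ) f = 5x^7 + (1/4)x^6 + 210x^5 + (2129/4)x^4 + 2815x^3 + 6882x^2 + (23709/2)x + 19127/2

the result is g(x) = 5x^7 + (1/4)x^6 + 210x^5 + (2129/4)x^4 + 2815x^3 + 6882x^2 + (23709/2)x + 19127/2


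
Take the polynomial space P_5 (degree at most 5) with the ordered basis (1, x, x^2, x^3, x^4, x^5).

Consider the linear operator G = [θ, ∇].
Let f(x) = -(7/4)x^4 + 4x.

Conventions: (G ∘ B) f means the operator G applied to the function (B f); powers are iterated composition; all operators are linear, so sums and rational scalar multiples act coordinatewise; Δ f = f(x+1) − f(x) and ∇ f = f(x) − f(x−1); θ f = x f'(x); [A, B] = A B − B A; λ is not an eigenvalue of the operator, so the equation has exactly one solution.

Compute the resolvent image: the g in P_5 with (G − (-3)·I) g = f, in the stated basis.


g(x) = -(7/12)x^4 - (7/9)x^3 + (14/9)x^2 + (43/27)x - 41/81

write g with unknown coordinates in the stated basis and equate coefficients in (G − (-3)·I) g = f
solving from the highest basis element down gives g = -(7/12)x^4 - (7/9)x^3 + (14/9)x^2 + (43/27)x - 41/81
check: G g = (7/3)x^3 - (14/3)x^2 - (7/9)x + 41/27
so G g − (-3)·g = -(7/4)x^4 + 4x = f ✓


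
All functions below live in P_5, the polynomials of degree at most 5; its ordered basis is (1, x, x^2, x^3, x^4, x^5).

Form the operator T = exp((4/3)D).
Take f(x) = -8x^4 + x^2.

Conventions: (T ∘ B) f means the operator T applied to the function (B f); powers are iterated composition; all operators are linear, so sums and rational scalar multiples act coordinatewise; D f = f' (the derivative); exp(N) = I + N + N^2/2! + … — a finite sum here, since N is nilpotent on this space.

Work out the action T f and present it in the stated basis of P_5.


order-1 term: -(128/3)x^3 + (8/3)x
order-2 term: -(256/3)x^2 + 16/9
order-3 term: -(2048/27)x
order-4 term: -2048/81
the series for exp((4/3)D) f terminates at order 4
exp((4/3)D) f = -8x^4 - (128/3)x^3 - (253/3)x^2 - (1976/27)x - 1904/81

the image equals g(x) = -8x^4 - (128/3)x^3 - (253/3)x^2 - (1976/27)x - 1904/81


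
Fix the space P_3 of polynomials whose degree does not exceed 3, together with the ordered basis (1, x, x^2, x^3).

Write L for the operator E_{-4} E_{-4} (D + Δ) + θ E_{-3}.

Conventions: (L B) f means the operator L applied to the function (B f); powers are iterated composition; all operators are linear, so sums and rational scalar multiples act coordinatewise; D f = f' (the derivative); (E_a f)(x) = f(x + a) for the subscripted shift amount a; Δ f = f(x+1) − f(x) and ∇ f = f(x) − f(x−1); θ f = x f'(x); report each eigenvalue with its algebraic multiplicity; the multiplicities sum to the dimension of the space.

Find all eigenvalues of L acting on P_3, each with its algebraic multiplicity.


image of 1: 0
image of x: x + 2
image of x^2: 2x^2 - 2x - 31
image of x^3: 3x^3 - 12x^2 - 66x + 361
the matrix is upper triangular; its diagonal is (0, 1, 2, 3)
for a triangular matrix the eigenvalues are the diagonal entries, with algebraic multiplicity their repetition count

λ = 0 (multiplicity 1), λ = 1 (multiplicity 1), λ = 2 (multiplicity 1), λ = 3 (multiplicity 1)


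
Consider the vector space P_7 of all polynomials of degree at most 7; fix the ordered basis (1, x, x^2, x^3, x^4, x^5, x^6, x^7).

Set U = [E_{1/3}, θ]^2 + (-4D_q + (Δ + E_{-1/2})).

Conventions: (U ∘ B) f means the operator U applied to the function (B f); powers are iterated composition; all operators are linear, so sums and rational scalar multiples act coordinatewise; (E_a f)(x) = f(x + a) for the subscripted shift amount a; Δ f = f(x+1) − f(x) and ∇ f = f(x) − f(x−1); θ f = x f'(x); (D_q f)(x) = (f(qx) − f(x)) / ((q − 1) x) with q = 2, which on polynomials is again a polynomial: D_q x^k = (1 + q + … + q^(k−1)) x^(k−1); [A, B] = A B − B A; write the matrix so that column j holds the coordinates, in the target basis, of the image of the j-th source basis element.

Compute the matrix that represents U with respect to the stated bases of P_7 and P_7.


the matrix is [[1, -7/2, 53/36, 95/72, 715/432, 12653/7776, 26035/15552, 149927/93312]; [0, 1, -11, 53/12, 95/18, 3575/432, 12653/1296, 182245/15552]; [0, 0, 1, -53/2, 53/6, 475/36, 3575/144, 88571/2592]; [0, 0, 0, 1, -58, 265/18, 475/18, 25025/432]; [0, 0, 0, 0, 1, -243/2, 265/12, 3325/72]; [0, 0, 0, 0, 0, 1, -249, 371/12]; [0, 0, 0, 0, 0, 0, 1, -1009/2]; [0, 0, 0, 0, 0, 0, 0, 1]] (rows listed top to bottom)

image of 1: 1
image of x: x - 7/2
image of x^2: x^2 - 11x + 53/36
image of x^3: x^3 - (53/2)x^2 + (53/12)x + 95/72
image of x^4: x^4 - 58x^3 + (53/6)x^2 + (95/18)x + 715/432
image of x^5: x^5 - (243/2)x^4 + (265/18)x^3 + (475/36)x^2 + (3575/432)x + 12653/7776
image of x^6: x^6 - 249x^5 + (265/12)x^4 + (475/18)x^3 + (3575/144)x^2 + (12653/1296)x + 26035/15552
image of x^7: x^7 - (1009/2)x^6 + (371/12)x^5 + (3325/72)x^4 + (25025/432)x^3 + (88571/2592)x^2 + (182245/15552)x + 149927/93312
each image's coordinates form column j of the matrix


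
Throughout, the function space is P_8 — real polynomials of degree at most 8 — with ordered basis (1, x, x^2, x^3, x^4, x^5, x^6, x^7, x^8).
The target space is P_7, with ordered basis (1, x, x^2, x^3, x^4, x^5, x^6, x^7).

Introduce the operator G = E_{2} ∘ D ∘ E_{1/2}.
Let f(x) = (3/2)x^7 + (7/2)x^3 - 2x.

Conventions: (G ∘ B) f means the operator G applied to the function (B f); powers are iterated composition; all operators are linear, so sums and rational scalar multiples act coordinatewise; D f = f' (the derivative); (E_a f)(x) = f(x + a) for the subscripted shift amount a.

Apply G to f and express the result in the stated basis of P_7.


E_{1/2} f = (3/2)x^7 + (21/4)x^6 + (63/8)x^5 + (105/16)x^4 + (217/32)x^3 + (399/64)x^2 + (101/128)x - 141/256
D E_{1/2} f = (21/2)x^6 + (63/2)x^5 + (315/8)x^4 + (105/4)x^3 + (651/32)x^2 + (399/32)x + 101/128
E_{2} D E_{1/2} f = (21/2)x^6 + (315/2)x^5 + (7875/8)x^4 + (13125/4)x^3 + (197211/32)x^2 + (198555/32)x + 336269/128

the image equals g(x) = (21/2)x^6 + (315/2)x^5 + (7875/8)x^4 + (13125/4)x^3 + (197211/32)x^2 + (198555/32)x + 336269/128


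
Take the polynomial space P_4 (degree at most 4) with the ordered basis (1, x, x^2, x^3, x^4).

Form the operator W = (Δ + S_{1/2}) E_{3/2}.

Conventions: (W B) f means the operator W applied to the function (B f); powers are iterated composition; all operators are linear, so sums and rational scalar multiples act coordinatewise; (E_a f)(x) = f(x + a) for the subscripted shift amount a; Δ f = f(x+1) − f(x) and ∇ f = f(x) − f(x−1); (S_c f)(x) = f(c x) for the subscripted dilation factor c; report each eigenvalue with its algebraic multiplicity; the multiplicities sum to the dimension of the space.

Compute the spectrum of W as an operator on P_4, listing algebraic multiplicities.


image of 1: 1
image of x: (1/2)x + 5/2
image of x^2: (1/4)x^2 + (7/2)x + 25/4
image of x^3: (1/8)x^3 + (33/8)x^2 + (123/8)x + 125/8
image of x^4: (1/16)x^4 + (19/4)x^3 + (219/8)x^2 + (223/4)x + 625/16
the matrix is upper triangular; its diagonal is (1, 1/2, 1/4, 1/8, 1/16)
for a triangular matrix the eigenvalues are the diagonal entries, with algebraic multiplicity their repetition count

λ = 1/16 (multiplicity 1), λ = 1/8 (multiplicity 1), λ = 1/4 (multiplicity 1), λ = 1/2 (multiplicity 1), λ = 1 (multiplicity 1)


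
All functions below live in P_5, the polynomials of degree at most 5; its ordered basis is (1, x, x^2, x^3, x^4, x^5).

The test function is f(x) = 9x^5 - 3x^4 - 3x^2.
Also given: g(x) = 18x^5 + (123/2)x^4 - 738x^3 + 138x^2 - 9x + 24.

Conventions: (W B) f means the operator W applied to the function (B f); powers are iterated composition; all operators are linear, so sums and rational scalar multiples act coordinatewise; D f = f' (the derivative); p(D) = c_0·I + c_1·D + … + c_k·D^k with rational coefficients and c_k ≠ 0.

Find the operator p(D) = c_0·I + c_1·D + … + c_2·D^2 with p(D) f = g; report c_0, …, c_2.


D^0 f = 9x^5 - 3x^4 - 3x^2
D^1 f = 45x^4 - 12x^3 - 6x
D^2 f = 180x^3 - 36x^2 - 6
matching coefficients of g against c_0 f + c_1 Df + … from the top degree down determines the c_i
solution: c_0 = 2, c_1 = 3/2, c_2 = -4

c_0 = 2, c_1 = 3/2, c_2 = -4


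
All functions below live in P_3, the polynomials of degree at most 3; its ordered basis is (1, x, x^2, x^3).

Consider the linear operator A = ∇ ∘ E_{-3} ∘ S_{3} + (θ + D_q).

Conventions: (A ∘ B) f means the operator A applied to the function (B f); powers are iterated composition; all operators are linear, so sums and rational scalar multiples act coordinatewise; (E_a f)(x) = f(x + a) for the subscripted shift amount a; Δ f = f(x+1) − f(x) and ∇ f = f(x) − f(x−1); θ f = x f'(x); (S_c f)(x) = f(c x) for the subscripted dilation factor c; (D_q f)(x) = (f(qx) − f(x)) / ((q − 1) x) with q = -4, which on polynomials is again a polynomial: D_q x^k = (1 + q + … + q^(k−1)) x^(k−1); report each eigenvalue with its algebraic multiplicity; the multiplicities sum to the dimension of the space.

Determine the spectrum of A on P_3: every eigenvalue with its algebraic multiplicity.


λ = 0 (multiplicity 1), λ = 1 (multiplicity 1), λ = 2 (multiplicity 1), λ = 3 (multiplicity 1)

image of 1: 0
image of x: x + 4
image of x^2: 2x^2 + 15x - 63
image of x^3: 3x^3 + 94x^2 - 567x + 999
the matrix is upper triangular; its diagonal is (0, 1, 2, 3)
for a triangular matrix the eigenvalues are the diagonal entries, with algebraic multiplicity their repetition count


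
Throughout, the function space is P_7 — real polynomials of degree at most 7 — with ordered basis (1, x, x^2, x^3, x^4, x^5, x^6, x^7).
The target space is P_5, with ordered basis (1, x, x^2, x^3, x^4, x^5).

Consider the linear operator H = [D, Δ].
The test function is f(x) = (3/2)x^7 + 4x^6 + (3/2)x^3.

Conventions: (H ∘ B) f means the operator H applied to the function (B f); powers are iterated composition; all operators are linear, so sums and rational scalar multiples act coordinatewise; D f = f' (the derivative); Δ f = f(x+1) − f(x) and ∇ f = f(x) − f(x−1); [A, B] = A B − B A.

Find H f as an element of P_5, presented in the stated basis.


Δ f = (21/2)x^6 + (111/2)x^5 + (225/2)x^4 + (265/2)x^3 + 96x^2 + 39x + 7
D Δ f = 63x^5 + (555/2)x^4 + 450x^3 + (795/2)x^2 + 192x + 39
D f = (21/2)x^6 + 24x^5 + (9/2)x^2
Δ D f = 63x^5 + (555/2)x^4 + 450x^3 + (795/2)x^2 + 192x + 39
[D, Δ] f = 0

g(x) = 0


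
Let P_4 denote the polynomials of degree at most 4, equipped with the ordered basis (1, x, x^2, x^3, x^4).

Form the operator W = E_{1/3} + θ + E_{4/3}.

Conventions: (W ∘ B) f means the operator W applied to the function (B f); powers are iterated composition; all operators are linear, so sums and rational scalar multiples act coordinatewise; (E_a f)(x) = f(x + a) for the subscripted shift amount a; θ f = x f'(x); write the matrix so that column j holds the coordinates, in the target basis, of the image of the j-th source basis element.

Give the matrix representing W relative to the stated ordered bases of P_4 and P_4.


image of 1: 2
image of x: 3x + 5/3
image of x^2: 4x^2 + (10/3)x + 17/9
image of x^3: 5x^3 + 5x^2 + (17/3)x + 65/27
image of x^4: 6x^4 + (20/3)x^3 + (34/3)x^2 + (260/27)x + 257/81
each image's coordinates form column j of the matrix

the matrix is [[2, 5/3, 17/9, 65/27, 257/81]; [0, 3, 10/3, 17/3, 260/27]; [0, 0, 4, 5, 34/3]; [0, 0, 0, 5, 20/3]; [0, 0, 0, 0, 6]] (rows listed top to bottom)


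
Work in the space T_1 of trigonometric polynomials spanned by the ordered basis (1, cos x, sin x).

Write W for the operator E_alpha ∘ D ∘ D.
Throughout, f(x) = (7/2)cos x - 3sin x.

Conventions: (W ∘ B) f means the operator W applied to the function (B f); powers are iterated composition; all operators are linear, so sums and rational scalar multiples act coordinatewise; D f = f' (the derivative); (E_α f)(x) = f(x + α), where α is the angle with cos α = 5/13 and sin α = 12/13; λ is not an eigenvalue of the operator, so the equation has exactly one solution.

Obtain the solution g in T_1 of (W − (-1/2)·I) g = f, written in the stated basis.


the result is g(x) = -(41/15)cos x - (62/15)sin x

write g with unknown coordinates in the stated basis and equate coefficients in (W − (-1/2)·I) g = f
solving from the highest basis element down gives g = -(41/15)cos x - (62/15)sin x
check: W g = (73/15)cos x - (14/15)sin x
so W g − (-1/2)·g = (7/2)cos x - 3sin x = f ✓
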